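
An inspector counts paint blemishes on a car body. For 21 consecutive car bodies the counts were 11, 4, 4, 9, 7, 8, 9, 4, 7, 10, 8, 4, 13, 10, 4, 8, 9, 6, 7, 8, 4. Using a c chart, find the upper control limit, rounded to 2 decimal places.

c̄ = (11 + 4 + 4 + 9 + 7 + 8 + 9 + 4 + 7 + 10 + 8 + 4 + 13 + 10 + 4 + 8 + 9 + 6 + 7 + 8 + 4) / 21 = 154 / 21 = 7.3333
UCL = c̄ + 3√c̄ = 7.3333 + 3 × √7.3333 = 7.3333 + 3 × 2.7080 = 15.4574

15.46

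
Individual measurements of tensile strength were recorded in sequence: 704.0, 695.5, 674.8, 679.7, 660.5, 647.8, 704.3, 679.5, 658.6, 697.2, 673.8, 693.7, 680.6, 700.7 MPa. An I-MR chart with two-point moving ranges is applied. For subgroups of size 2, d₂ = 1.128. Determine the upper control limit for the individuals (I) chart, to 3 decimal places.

740.151

X̄ = (704.0 + 695.5 + 674.8 + 679.7 + 660.5 + 647.8 + 704.3 + 679.5 + 658.6 + 697.2 + 673.8 + 693.7 + 680.6 + 700.7) / 14 = 682.1929
Moving ranges: 8.5, 20.7, 4.9, 19.2, 12.7, 56.5, 24.8, 20.9, 38.6, 23.4, 19.9, 13.1, 20.1; M̄R̄ = 283.3000 / 13 = 21.7923
UCL = X̄ + 3·M̄R̄/d₂ = 682.1929 + 3 × 21.7923 / 1.128 = 740.1511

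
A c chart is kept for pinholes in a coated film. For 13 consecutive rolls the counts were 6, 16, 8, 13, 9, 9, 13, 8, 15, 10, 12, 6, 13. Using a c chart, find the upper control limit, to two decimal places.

20.39

c̄ = (6 + 16 + 8 + 13 + 9 + 9 + 13 + 8 + 15 + 10 + 12 + 6 + 13) / 13 = 138 / 13 = 10.6154
UCL = c̄ + 3√c̄ = 10.6154 + 3 × √10.6154 = 10.6154 + 3 × 3.2581 = 20.3898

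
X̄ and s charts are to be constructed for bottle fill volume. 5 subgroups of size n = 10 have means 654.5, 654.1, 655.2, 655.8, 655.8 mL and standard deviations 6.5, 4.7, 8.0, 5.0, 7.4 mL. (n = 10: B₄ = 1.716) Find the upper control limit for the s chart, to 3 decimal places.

10.845

s̄ = (6.5 + 4.7 + 8.0 + 5.0 + 7.4) / 5 = 6.3200
UCL_s = B₄·s̄ = 1.716 × 6.3200 = 10.8451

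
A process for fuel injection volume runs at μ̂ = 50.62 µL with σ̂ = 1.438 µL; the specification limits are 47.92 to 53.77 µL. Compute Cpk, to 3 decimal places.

Cpu = (USL − μ̂) / (3σ̂) = (53.77 − 50.62) / (3 × 1.438) = 0.7302; Cpl = (μ̂ − LSL) / (3σ̂) = (50.62 − 47.92) / (3 × 1.438) = 0.6259; Cpk = min(Cpu, Cpl) = 0.6259

0.626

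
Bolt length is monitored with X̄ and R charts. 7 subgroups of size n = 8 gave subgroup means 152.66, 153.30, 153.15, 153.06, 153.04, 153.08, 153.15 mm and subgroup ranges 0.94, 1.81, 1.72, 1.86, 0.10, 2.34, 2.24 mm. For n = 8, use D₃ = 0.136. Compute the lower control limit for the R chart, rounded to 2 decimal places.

R̄ = (0.94 + 1.81 + 1.72 + 1.86 + 0.10 + 2.34 + 2.24) / 7 = 11.0100 / 7 = 1.5729
LCL_R = D₃·R̄ = 0.136 × 1.5729 = 0.2139

0.21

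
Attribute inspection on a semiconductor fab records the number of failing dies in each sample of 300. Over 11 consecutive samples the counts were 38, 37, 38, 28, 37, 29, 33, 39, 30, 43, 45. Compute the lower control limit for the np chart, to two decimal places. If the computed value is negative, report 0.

19.19

p̄ = Σdᵢ / (k·n) = 397 / (11 × 300) = 0.12030
LCL = np̄ − 3·√(np̄(1−p̄)) = 36.0909 − 3 × 5.6346 = 19.1870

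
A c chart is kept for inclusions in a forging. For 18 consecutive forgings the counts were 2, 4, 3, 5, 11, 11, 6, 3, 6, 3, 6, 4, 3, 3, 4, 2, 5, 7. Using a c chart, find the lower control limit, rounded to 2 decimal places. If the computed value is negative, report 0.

0.00

c̄ = (2 + 4 + 3 + 5 + 11 + 11 + 6 + 3 + 6 + 3 + 6 + 4 + 3 + 3 + 4 + 2 + 5 + 7) / 18 = 88 / 18 = 4.8889
LCL = c̄ − 3√c̄ = 4.8889 − 3 × 2.2111 = -1.7444 → 0 (cannot be negative)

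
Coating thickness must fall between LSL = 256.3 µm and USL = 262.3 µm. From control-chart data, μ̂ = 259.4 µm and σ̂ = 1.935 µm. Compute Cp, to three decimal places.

0.517

Cp = (USL − LSL) / (6σ̂) = (262.3 − 256.3) / (6 × 1.935) = 6.0000 / 11.6100 = 0.5168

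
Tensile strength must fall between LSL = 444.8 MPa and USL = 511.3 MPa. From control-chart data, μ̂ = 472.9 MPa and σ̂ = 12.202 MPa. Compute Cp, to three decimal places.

0.908

Cp = (USL − LSL) / (6σ̂) = (511.3 − 444.8) / (6 × 12.202) = 66.5000 / 73.2120 = 0.9083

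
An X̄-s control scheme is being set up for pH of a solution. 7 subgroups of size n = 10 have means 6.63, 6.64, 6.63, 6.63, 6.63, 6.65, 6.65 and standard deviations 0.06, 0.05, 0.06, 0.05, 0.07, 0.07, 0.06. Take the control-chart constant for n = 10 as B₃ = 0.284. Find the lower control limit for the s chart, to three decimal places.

s̄ = (0.06 + 0.05 + 0.06 + 0.05 + 0.07 + 0.07 + 0.06) / 7 = 0.0600
LCL_s = B₃·s̄ = 0.284 × 0.0600 = 0.0170

0.017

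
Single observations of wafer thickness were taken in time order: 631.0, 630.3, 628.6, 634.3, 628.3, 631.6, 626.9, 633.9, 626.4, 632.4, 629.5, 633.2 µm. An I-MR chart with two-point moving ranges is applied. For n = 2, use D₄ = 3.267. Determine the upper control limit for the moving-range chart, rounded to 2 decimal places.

14.61

Moving ranges: 0.7, 1.7, 5.7, 6.0, 3.3, 4.7, 7.0, 7.5, 6.0, 2.9, 3.7; M̄R̄ = 49.2000 / 11 = 4.4727
UCL_MR = D₄·M̄R̄ = 3.267 × 4.4727 = 14.6124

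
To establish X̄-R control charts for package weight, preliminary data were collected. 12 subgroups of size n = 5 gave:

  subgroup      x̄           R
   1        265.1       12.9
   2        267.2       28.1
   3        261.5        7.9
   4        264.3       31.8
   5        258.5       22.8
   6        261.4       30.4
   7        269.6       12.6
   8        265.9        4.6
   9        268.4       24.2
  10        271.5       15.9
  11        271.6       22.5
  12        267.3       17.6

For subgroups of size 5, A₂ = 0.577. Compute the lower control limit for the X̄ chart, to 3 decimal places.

X̄̄ = (265.1 + 267.2 + 261.5 + 264.3 + 258.5 + 261.4 + 269.6 + 265.9 + 268.4 + 271.5 + 271.6 + 267.3) / 12 = 3192.3000 / 12 = 266.0250
R̄ = (12.9 + 28.1 + 7.9 + 31.8 + 22.8 + 30.4 + 12.6 + 4.6 + 24.2 + 15.9 + 22.5 + 17.6) / 12 = 231.3000 / 12 = 19.2750
LCL = X̄̄ − A₂·R̄ = 266.0250 − 0.577 × 19.2750 = 254.9033

254.903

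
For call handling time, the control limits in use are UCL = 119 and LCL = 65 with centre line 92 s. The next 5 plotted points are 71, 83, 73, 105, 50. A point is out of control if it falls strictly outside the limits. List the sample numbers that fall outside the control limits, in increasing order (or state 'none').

5

Compare each point to [65, 119]: sample 5 = 50 < LCL.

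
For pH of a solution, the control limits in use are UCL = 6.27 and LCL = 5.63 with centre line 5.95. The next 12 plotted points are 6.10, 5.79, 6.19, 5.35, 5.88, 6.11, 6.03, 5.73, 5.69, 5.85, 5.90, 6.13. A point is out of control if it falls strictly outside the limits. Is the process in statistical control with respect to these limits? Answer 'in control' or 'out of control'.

out of control

Compare each point to [5.63, 6.27]: sample 4 = 5.35 < LCL.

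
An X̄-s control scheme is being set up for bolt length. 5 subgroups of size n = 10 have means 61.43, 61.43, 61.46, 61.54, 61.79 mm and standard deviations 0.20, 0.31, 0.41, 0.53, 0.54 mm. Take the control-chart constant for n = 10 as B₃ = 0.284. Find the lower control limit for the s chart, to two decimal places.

0.11

s̄ = (0.20 + 0.31 + 0.41 + 0.53 + 0.54) / 5 = 0.3980
LCL_s = B₃·s̄ = 0.284 × 0.3980 = 0.1130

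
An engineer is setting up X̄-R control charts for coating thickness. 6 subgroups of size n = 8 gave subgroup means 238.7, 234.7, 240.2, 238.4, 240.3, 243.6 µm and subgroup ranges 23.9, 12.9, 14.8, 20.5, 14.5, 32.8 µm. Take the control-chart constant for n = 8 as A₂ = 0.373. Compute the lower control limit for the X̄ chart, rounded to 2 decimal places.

231.89

X̄̄ = (238.7 + 234.7 + 240.2 + 238.4 + 240.3 + 243.6) / 6 = 1435.9000 / 6 = 239.3167
R̄ = (23.9 + 12.9 + 14.8 + 20.5 + 14.5 + 32.8) / 6 = 119.4000 / 6 = 19.9000
LCL = X̄̄ − A₂·R̄ = 239.3167 − 0.373 × 19.9000 = 231.8940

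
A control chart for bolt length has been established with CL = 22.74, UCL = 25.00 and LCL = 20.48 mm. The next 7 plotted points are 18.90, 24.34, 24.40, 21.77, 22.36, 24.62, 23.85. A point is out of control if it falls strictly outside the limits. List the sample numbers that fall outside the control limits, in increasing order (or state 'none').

1

Compare each point to [20.48, 25.00]: sample 1 = 18.90 < LCL.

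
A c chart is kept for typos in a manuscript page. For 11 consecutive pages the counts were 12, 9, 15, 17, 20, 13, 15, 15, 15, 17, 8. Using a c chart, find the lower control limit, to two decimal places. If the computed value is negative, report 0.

2.88

c̄ = (12 + 9 + 15 + 17 + 20 + 13 + 15 + 15 + 15 + 17 + 8) / 11 = 156 / 11 = 14.1818
LCL = c̄ − 3√c̄ = 14.1818 − 3 × 3.7659 = 2.8842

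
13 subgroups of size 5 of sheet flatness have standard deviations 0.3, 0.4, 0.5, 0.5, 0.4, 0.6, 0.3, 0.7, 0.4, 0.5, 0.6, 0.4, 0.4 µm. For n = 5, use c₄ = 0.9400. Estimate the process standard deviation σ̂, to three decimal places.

0.491

s̄ = (0.3 + 0.4 + 0.5 + 0.5 + 0.4 + 0.6 + 0.3 + 0.7 + 0.4 + 0.5 + 0.6 + 0.4 + 0.4) / 13 = 0.4615
σ̂ = s̄ / c₄ = 0.4615 / 0.9400 = 0.4910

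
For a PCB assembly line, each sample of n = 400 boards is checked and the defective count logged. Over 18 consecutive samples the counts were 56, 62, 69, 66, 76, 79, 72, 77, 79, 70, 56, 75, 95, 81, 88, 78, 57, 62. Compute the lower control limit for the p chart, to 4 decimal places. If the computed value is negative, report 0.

p̄ = Σdᵢ / (k·n) = 1298 / (18 × 400) = 0.18028
LCL = p̄ − 3·√(p̄(1−p̄)/n) = 0.18028 − 3 × 0.01922 = 0.12261

0.1226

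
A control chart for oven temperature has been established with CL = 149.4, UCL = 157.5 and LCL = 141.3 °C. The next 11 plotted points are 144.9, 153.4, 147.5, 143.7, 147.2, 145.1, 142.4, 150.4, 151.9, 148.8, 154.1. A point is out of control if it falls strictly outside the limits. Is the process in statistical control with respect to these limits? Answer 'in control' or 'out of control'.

All 11 points lie within [141.3, 157.5].

in control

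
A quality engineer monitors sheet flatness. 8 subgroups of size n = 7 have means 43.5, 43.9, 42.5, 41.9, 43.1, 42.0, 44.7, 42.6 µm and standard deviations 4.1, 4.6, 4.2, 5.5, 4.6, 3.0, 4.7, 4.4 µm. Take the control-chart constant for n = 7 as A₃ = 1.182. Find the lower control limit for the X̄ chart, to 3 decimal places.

X̄̄ = (43.5 + 43.9 + 42.5 + 41.9 + 43.1 + 42.0 + 44.7 + 42.6) / 8 = 43.0250
s̄ = (4.1 + 4.6 + 4.2 + 5.5 + 4.6 + 3.0 + 4.7 + 4.4) / 8 = 4.3875
LCL = X̄̄ − A₃·s̄ = 43.0250 − 1.182 × 4.3875 = 37.8390

37.839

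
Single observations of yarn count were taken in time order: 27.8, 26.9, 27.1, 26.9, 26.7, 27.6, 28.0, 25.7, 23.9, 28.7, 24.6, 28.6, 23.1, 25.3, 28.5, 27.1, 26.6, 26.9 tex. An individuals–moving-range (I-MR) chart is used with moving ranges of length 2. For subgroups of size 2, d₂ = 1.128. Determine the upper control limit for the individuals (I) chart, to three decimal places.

X̄ = (27.8 + 26.9 + 27.1 + 26.9 + 26.7 + 27.6 + 28.0 + 25.7 + 23.9 + 28.7 + 24.6 + 28.6 + 23.1 + 25.3 + 28.5 + 27.1 + 26.6 + 26.9) / 18 = 26.6667
Moving ranges: 0.9, 0.2, 0.2, 0.2, 0.9, 0.4, 2.3, 1.8, 4.8, 4.1, 4.0, 5.5, 2.2, 3.2, 1.4, 0.5, 0.3; M̄R̄ = 32.9000 / 17 = 1.9353
UCL = X̄ + 3·M̄R̄/d₂ = 26.6667 + 3 × 1.9353 / 1.128 = 31.8137

31.814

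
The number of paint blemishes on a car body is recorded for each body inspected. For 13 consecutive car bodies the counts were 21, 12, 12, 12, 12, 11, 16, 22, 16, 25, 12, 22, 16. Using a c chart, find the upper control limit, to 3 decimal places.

28.106

c̄ = (21 + 12 + 12 + 12 + 12 + 11 + 16 + 22 + 16 + 25 + 12 + 22 + 16) / 13 = 209 / 13 = 16.0769
UCL = c̄ + 3√c̄ = 16.0769 + 3 × √16.0769 = 16.0769 + 3 × 4.0096 = 28.1057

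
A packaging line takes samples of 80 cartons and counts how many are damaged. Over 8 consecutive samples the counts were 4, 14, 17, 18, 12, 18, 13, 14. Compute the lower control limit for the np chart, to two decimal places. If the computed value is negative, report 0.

p̄ = Σdᵢ / (k·n) = 110 / (8 × 80) = 0.17188
LCL = np̄ − 3·√(np̄(1−p̄)) = 13.7500 − 3 × 3.3744 = 3.6267

3.63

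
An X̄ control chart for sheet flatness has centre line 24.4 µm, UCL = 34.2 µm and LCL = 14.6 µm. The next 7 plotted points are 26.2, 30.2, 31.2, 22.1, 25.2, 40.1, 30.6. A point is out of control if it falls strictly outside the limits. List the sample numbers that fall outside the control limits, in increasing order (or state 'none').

Compare each point to [14.6, 34.2]: sample 6 = 40.1 > UCL.

6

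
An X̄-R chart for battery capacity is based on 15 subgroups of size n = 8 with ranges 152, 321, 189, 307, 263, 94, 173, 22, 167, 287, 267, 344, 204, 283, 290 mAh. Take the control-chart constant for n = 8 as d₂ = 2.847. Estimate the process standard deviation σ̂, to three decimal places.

R̄ = (152 + 321 + 189 + 307 + 263 + 94 + 173 + 22 + 167 + 287 + 267 + 344 + 204 + 283 + 290) / 15 = 224.2000
σ̂ = R̄ / d₂ = 224.2000 / 2.847 = 78.7496

78.750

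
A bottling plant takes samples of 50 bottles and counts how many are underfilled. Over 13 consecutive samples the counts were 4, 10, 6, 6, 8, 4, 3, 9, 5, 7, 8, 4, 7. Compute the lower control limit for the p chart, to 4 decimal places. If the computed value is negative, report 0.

p̄ = Σdᵢ / (k·n) = 81 / (13 × 50) = 0.12462
LCL = p̄ − 3·√(p̄(1−p̄)/n) = 0.12462 − 3 × 0.04671 = -0.01551 → 0 (negative, so LCL = 0)

0.0000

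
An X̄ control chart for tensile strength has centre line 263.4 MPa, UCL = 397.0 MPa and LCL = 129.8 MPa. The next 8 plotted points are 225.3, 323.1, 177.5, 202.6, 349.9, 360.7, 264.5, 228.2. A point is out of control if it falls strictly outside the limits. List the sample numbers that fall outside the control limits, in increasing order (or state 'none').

none

All 8 points lie within [129.8, 397.0].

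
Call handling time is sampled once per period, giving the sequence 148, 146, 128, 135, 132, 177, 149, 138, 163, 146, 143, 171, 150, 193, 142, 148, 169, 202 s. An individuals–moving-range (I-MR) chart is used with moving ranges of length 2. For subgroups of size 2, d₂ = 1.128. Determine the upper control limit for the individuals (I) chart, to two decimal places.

X̄ = (148 + 146 + 128 + 135 + 132 + 177 + 149 + 138 + 163 + 146 + 143 + 171 + 150 + 193 + 142 + 148 + 169 + 202) / 18 = 154.4444
Moving ranges: 2, 18, 7, 3, 45, 28, 11, 25, 17, 3, 28, 21, 43, 51, 6, 21, 33; M̄R̄ = 362.0000 / 17 = 21.2941
UCL = X̄ + 3·M̄R̄/d₂ = 154.4444 + 3 × 21.2941 / 1.128 = 211.0777

211.08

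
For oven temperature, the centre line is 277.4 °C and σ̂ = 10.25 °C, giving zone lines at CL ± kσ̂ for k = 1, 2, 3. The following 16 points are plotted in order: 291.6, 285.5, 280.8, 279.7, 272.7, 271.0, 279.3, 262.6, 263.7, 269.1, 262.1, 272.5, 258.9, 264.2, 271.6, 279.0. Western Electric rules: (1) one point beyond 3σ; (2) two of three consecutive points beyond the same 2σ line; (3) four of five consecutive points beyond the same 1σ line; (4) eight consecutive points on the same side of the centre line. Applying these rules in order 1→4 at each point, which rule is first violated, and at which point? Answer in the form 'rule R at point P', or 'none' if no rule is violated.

Zone of each point (C = within 1σ̂, B = 1σ̂–2σ̂, A = 2σ̂–3σ̂, * = beyond 3σ̂; sign = side of CL): 1:+B, 2:+C, 3:+C, 4:+C, 5:-C, 6:-C, 7:+C, 8:-B, 9:-B, 10:-C, 11:-B, 12:-C, 13:-B, 14:-B, 15:-C, 16:+C
Rule 4 (eight consecutive points on the same side of the centre line) is satisfied at point 15.

rule 4 at point 15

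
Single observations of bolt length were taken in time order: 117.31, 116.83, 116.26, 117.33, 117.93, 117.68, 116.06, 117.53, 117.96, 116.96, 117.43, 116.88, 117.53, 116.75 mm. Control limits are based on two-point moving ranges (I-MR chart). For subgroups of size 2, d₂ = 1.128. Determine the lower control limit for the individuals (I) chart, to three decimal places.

115.141

X̄ = (117.31 + 116.83 + 116.26 + 117.33 + 117.93 + 117.68 + 116.06 + 117.53 + 117.96 + 116.96 + 117.43 + 116.88 + 117.53 + 116.75) / 14 = 117.1743
Moving ranges: 0.48, 0.57, 1.07, 0.60, 0.25, 1.62, 1.47, 0.43, 1.00, 0.47, 0.55, 0.65, 0.78; M̄R̄ = 9.9400 / 13 = 0.7646
LCL = X̄ − 3·M̄R̄/d₂ = 117.1743 − 3 × 0.7646 / 1.128 = 115.1407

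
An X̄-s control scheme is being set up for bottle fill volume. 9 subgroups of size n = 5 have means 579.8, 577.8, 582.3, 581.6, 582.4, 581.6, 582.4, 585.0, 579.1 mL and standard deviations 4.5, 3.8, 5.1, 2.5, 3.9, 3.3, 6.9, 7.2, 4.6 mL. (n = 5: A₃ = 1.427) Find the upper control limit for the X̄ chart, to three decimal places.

X̄̄ = (579.8 + 577.8 + 582.3 + 581.6 + 582.4 + 581.6 + 582.4 + 585.0 + 579.1) / 9 = 581.3333
s̄ = (4.5 + 3.8 + 5.1 + 2.5 + 3.9 + 3.3 + 6.9 + 7.2 + 4.6) / 9 = 4.6444
UCL = X̄̄ + A₃·s̄ = 581.3333 + 1.427 × 4.6444 = 587.9610

587.961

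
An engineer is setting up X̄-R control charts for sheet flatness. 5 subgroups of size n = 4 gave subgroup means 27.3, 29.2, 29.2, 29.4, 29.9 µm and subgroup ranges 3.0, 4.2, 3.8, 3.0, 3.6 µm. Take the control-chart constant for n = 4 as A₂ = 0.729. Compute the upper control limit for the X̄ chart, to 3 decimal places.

31.566

X̄̄ = (27.3 + 29.2 + 29.2 + 29.4 + 29.9) / 5 = 145.0000 / 5 = 29.0000
R̄ = (3.0 + 4.2 + 3.8 + 3.0 + 3.6) / 5 = 17.6000 / 5 = 3.5200
UCL = X̄̄ + A₂·R̄ = 29.0000 + 0.729 × 3.5200 = 31.5661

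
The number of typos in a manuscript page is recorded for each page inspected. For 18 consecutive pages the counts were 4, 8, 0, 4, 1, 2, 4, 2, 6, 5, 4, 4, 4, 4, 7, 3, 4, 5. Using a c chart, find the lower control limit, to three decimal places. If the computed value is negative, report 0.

c̄ = (4 + 8 + 0 + 4 + 1 + 2 + 4 + 2 + 6 + 5 + 4 + 4 + 4 + 4 + 7 + 3 + 4 + 5) / 18 = 71 / 18 = 3.9444
LCL = c̄ − 3√c̄ = 3.9444 − 3 × 1.9861 = -2.0137 → 0 (cannot be negative)

0.000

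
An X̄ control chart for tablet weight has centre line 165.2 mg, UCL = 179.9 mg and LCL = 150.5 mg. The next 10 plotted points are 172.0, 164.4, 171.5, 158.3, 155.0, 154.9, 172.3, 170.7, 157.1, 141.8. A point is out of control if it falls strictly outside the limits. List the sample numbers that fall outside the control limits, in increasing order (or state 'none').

10

Compare each point to [150.5, 179.9]: sample 10 = 141.8 < LCL.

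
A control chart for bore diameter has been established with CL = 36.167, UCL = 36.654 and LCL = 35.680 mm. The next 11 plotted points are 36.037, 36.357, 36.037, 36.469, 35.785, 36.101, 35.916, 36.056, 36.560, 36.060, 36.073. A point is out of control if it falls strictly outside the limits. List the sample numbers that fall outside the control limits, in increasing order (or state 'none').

All 11 points lie within [35.680, 36.654].

none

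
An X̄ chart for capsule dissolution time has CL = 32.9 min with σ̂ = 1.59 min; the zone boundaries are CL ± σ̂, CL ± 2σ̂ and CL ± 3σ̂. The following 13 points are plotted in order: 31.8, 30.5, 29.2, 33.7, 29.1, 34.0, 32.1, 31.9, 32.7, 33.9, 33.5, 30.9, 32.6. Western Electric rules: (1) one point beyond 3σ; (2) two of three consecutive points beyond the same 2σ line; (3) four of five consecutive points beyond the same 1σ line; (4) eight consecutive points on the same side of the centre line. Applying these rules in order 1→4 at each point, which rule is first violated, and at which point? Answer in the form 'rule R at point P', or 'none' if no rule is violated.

Zone of each point (C = within 1σ̂, B = 1σ̂–2σ̂, A = 2σ̂–3σ̂, * = beyond 3σ̂; sign = side of CL): 1:-C, 2:-B, 3:-A, 4:+C, 5:-A, 6:+C, 7:-C, 8:-C, 9:-C, 10:+C, 11:+C, 12:-B, 13:-C
Rule 2 (two of three consecutive points beyond the same 2σ limit) is satisfied at point 5.

rule 2 at point 5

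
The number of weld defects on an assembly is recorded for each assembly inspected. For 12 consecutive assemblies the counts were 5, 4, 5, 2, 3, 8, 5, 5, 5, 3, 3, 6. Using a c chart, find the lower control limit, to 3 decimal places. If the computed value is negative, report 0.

0.000

c̄ = (5 + 4 + 5 + 2 + 3 + 8 + 5 + 5 + 5 + 3 + 3 + 6) / 12 = 54 / 12 = 4.5000
LCL = c̄ − 3√c̄ = 4.5000 − 3 × 2.1213 = -1.8640 → 0 (cannot be negative)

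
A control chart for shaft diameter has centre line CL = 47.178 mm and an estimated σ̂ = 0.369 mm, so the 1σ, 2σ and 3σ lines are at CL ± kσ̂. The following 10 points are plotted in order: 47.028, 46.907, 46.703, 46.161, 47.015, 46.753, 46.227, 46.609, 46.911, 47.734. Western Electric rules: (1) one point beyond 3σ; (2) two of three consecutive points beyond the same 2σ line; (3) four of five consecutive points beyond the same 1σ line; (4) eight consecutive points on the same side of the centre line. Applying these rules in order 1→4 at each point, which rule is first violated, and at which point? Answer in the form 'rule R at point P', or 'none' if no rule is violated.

rule 3 at point 7

Zone of each point (C = within 1σ̂, B = 1σ̂–2σ̂, A = 2σ̂–3σ̂, * = beyond 3σ̂; sign = side of CL): 1:-C, 2:-C, 3:-B, 4:-A, 5:-C, 6:-B, 7:-A, 8:-B, 9:-C, 10:+B
Rule 3 (four of five consecutive points beyond the same 1σ limit) is satisfied at point 7.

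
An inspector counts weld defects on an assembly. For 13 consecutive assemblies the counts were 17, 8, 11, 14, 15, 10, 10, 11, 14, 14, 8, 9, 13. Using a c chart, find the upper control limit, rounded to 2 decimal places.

c̄ = (17 + 8 + 11 + 14 + 15 + 10 + 10 + 11 + 14 + 14 + 8 + 9 + 13) / 13 = 154 / 13 = 11.8462
UCL = c̄ + 3√c̄ = 11.8462 + 3 × √11.8462 = 11.8462 + 3 × 3.4418 = 22.1716

22.17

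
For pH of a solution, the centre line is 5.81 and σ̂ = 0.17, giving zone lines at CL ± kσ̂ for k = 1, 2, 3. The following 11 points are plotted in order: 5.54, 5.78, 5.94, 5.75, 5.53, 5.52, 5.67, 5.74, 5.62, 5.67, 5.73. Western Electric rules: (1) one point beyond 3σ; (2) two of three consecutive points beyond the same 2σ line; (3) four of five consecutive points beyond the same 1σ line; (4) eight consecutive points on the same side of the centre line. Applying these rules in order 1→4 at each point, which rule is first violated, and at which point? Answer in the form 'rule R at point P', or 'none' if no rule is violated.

Zone of each point (C = within 1σ̂, B = 1σ̂–2σ̂, A = 2σ̂–3σ̂, * = beyond 3σ̂; sign = side of CL): 1:-B, 2:-C, 3:+C, 4:-C, 5:-B, 6:-B, 7:-C, 8:-C, 9:-B, 10:-C, 11:-C
Rule 4 (eight consecutive points on the same side of the centre line) is satisfied at point 11.

rule 4 at point 11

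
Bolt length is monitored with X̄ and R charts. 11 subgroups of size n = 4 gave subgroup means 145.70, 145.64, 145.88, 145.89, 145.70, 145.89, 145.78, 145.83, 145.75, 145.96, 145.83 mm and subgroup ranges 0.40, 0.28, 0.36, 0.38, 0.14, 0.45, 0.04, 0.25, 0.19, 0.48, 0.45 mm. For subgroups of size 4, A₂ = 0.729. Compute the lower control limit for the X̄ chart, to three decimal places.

X̄̄ = (145.70 + 145.64 + 145.88 + 145.89 + 145.70 + 145.89 + 145.78 + 145.83 + 145.75 + 145.96 + 145.83) / 11 = 1603.8500 / 11 = 145.8045
R̄ = (0.40 + 0.28 + 0.36 + 0.38 + 0.14 + 0.45 + 0.04 + 0.25 + 0.19 + 0.48 + 0.45) / 11 = 3.4200 / 11 = 0.3109
LCL = X̄̄ − A₂·R̄ = 145.8045 − 0.729 × 0.3109 = 145.5779

145.578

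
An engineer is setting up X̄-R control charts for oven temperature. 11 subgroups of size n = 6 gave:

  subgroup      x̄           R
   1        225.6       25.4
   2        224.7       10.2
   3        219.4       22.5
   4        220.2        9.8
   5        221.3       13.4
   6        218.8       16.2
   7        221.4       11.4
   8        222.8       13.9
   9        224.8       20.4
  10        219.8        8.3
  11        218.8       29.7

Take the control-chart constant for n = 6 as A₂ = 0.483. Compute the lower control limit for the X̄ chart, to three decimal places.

213.644

X̄̄ = (225.6 + 224.7 + 219.4 + 220.2 + 221.3 + 218.8 + 221.4 + 222.8 + 224.8 + 219.8 + 218.8) / 11 = 2437.6000 / 11 = 221.6000
R̄ = (25.4 + 10.2 + 22.5 + 9.8 + 13.4 + 16.2 + 11.4 + 13.9 + 20.4 + 8.3 + 29.7) / 11 = 181.2000 / 11 = 16.4727
LCL = X̄̄ − A₂·R̄ = 221.6000 − 0.483 × 16.4727 = 213.6437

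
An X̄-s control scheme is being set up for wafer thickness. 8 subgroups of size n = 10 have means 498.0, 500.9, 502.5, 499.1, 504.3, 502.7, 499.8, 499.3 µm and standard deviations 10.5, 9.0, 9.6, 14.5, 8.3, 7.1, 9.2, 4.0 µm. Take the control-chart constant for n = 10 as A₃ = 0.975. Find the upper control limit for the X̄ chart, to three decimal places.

X̄̄ = (498.0 + 500.9 + 502.5 + 499.1 + 504.3 + 502.7 + 499.8 + 499.3) / 8 = 500.8250
s̄ = (10.5 + 9.0 + 9.6 + 14.5 + 8.3 + 7.1 + 9.2 + 4.0) / 8 = 9.0250
UCL = X̄̄ + A₃·s̄ = 500.8250 + 0.975 × 9.0250 = 509.6244

509.624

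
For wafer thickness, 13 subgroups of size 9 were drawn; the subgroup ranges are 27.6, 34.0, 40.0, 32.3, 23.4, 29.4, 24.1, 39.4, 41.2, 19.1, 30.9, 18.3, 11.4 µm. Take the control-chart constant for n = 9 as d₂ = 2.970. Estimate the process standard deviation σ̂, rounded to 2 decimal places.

9.61

R̄ = (27.6 + 34.0 + 40.0 + 32.3 + 23.4 + 29.4 + 24.1 + 39.4 + 41.2 + 19.1 + 30.9 + 18.3 + 11.4) / 13 = 28.5462
σ̂ = R̄ / d₂ = 28.5462 / 2.970 = 9.6115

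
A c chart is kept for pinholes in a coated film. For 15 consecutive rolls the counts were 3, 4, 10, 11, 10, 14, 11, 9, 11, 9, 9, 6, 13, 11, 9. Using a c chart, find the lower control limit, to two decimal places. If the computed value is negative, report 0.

c̄ = (3 + 4 + 10 + 11 + 10 + 14 + 11 + 9 + 11 + 9 + 9 + 6 + 13 + 11 + 9) / 15 = 140 / 15 = 9.3333
LCL = c̄ − 3√c̄ = 9.3333 − 3 × 3.0551 = 0.1682

0.17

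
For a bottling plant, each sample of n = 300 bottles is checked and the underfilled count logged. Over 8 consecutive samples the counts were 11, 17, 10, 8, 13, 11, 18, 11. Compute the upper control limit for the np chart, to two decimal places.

22.71

p̄ = Σdᵢ / (k·n) = 99 / (8 × 300) = 0.04125
UCL = np̄ + 3·√(np̄(1−p̄)) = 12.3750 + 3 × √(12.3750×0.95875) = 12.3750 + 3 × 3.4445 = 22.7085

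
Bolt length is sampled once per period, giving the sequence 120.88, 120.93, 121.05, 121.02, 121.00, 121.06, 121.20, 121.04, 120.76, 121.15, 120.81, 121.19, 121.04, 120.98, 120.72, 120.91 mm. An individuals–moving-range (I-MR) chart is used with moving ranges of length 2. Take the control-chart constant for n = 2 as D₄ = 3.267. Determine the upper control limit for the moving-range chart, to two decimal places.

Moving ranges: 0.05, 0.12, 0.03, 0.02, 0.06, 0.14, 0.16, 0.28, 0.39, 0.34, 0.38, 0.15, 0.06, 0.26, 0.19; M̄R̄ = 2.6300 / 15 = 0.1753
UCL_MR = D₄·M̄R̄ = 3.267 × 0.1753 = 0.5728

0.57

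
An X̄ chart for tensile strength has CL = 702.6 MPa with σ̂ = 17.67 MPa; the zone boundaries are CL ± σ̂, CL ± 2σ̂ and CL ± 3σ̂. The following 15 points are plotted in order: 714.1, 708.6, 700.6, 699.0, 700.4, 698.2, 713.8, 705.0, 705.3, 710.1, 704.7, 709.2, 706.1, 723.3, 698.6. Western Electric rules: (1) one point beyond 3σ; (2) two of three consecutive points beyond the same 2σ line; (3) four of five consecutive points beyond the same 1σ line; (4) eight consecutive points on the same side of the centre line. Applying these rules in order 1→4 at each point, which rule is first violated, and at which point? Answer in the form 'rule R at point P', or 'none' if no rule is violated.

Zone of each point (C = within 1σ̂, B = 1σ̂–2σ̂, A = 2σ̂–3σ̂, * = beyond 3σ̂; sign = side of CL): 1:+C, 2:+C, 3:-C, 4:-C, 5:-C, 6:-C, 7:+C, 8:+C, 9:+C, 10:+C, 11:+C, 12:+C, 13:+C, 14:+B, 15:-C
Rule 4 (eight consecutive points on the same side of the centre line) is satisfied at point 14.

rule 4 at point 14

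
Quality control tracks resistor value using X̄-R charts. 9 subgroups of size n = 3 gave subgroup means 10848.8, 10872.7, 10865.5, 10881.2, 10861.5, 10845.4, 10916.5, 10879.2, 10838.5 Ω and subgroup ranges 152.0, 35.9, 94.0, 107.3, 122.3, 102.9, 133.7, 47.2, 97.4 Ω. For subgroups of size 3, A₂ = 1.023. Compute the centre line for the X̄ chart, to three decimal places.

X̄̄ = (10848.8 + 10872.7 + 10865.5 + 10881.2 + 10861.5 + 10845.4 + 10916.5 + 10879.2 + 10838.5) / 9 = 97809.3000 / 9 = 10867.7000
CL = X̄̄ = 10867.7000

10867.700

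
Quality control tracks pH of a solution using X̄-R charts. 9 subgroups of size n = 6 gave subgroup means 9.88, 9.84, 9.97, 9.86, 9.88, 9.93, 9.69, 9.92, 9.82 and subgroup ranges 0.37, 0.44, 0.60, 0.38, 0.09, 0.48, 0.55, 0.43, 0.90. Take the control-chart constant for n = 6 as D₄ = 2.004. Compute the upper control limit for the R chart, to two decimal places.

R̄ = (0.37 + 0.44 + 0.60 + 0.38 + 0.09 + 0.48 + 0.55 + 0.43 + 0.90) / 9 = 4.2400 / 9 = 0.4711
UCL_R = D₄·R̄ = 2.004 × 0.4711 = 0.9441

0.94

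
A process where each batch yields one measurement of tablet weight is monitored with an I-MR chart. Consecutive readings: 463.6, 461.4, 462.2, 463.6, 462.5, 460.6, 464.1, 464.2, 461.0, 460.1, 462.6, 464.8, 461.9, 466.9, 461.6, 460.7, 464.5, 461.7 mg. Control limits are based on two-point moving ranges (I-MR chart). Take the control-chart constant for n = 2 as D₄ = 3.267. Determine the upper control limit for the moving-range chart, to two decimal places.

Moving ranges: 2.2, 0.8, 1.4, 1.1, 1.9, 3.5, 0.1, 3.2, 0.9, 2.5, 2.2, 2.9, 5.0, 5.3, 0.9, 3.8, 2.8; M̄R̄ = 40.5000 / 17 = 2.3824
UCL_MR = D₄·M̄R̄ = 3.267 × 2.3824 = 7.7831

7.78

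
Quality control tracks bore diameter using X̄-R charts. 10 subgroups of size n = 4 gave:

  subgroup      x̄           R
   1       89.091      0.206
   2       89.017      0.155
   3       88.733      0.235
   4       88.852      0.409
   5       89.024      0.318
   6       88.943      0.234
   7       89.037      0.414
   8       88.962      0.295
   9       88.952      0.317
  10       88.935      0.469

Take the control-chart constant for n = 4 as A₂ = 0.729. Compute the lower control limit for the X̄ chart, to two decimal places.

88.73

X̄̄ = (89.091 + 89.017 + 88.733 + 88.852 + 89.024 + 88.943 + 89.037 + 88.962 + 88.952 + 88.935) / 10 = 889.5460 / 10 = 88.9546
R̄ = (0.206 + 0.155 + 0.235 + 0.409 + 0.318 + 0.234 + 0.414 + 0.295 + 0.317 + 0.469) / 10 = 3.0520 / 10 = 0.3052
LCL = X̄̄ − A₂·R̄ = 88.9546 − 0.729 × 0.3052 = 88.7321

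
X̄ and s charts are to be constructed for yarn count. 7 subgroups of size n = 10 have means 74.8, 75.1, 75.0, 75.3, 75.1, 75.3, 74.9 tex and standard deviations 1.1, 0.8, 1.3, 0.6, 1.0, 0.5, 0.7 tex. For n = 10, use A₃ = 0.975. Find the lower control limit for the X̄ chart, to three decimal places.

74.236

X̄̄ = (74.8 + 75.1 + 75.0 + 75.3 + 75.1 + 75.3 + 74.9) / 7 = 75.0714
s̄ = (1.1 + 0.8 + 1.3 + 0.6 + 1.0 + 0.5 + 0.7) / 7 = 0.8571
LCL = X̄̄ − A₃·s̄ = 75.0714 − 0.975 × 0.8571 = 74.2357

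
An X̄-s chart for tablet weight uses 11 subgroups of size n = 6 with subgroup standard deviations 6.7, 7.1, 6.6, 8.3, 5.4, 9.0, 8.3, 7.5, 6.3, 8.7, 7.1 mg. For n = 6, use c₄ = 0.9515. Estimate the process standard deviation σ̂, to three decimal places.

s̄ = (6.7 + 7.1 + 6.6 + 8.3 + 5.4 + 9.0 + 8.3 + 7.5 + 6.3 + 8.7 + 7.1) / 11 = 7.3636
σ̂ = s̄ / c₄ = 7.3636 / 0.9515 = 7.7390

7.739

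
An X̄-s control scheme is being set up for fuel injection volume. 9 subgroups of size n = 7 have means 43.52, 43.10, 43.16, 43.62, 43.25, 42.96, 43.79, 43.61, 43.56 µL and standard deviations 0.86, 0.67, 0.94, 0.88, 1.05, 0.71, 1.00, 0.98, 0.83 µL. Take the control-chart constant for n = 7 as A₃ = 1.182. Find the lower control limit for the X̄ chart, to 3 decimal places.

42.357

X̄̄ = (43.52 + 43.10 + 43.16 + 43.62 + 43.25 + 42.96 + 43.79 + 43.61 + 43.56) / 9 = 43.3967
s̄ = (0.86 + 0.67 + 0.94 + 0.88 + 1.05 + 0.71 + 1.00 + 0.98 + 0.83) / 9 = 0.8800
LCL = X̄̄ − A₃·s̄ = 43.3967 − 1.182 × 0.8800 = 42.3565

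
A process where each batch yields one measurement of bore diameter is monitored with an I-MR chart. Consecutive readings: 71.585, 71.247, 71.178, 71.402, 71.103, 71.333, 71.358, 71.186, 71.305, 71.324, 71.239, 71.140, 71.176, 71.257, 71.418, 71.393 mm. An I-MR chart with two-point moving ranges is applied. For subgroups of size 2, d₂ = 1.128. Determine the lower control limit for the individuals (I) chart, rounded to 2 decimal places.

70.94

X̄ = (71.585 + 71.247 + 71.178 + 71.402 + 71.103 + 71.333 + 71.358 + 71.186 + 71.305 + 71.324 + 71.239 + 71.140 + 71.176 + 71.257 + 71.418 + 71.393) / 16 = 71.2903
Moving ranges: 0.338, 0.069, 0.224, 0.299, 0.230, 0.025, 0.172, 0.119, 0.019, 0.085, 0.099, 0.036, 0.081, 0.161, 0.025; M̄R̄ = 1.9820 / 15 = 0.1321
LCL = X̄ − 3·M̄R̄/d₂ = 71.2903 − 3 × 0.1321 / 1.128 = 70.9388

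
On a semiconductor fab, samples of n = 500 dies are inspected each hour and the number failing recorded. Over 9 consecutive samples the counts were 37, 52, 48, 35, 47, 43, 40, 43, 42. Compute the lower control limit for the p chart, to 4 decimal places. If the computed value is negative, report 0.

p̄ = Σdᵢ / (k·n) = 387 / (9 × 500) = 0.08600
LCL = p̄ − 3·√(p̄(1−p̄)/n) = 0.08600 − 3 × 0.01254 = 0.04839

0.0484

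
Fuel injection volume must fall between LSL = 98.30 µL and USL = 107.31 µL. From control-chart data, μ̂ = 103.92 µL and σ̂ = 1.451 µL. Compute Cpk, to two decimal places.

0.78

Cpu = (USL − μ̂) / (3σ̂) = (107.31 − 103.92) / (3 × 1.451) = 0.7788; Cpl = (μ̂ − LSL) / (3σ̂) = (103.92 − 98.30) / (3 × 1.451) = 1.2911; Cpk = min(Cpu, Cpl) = 0.7788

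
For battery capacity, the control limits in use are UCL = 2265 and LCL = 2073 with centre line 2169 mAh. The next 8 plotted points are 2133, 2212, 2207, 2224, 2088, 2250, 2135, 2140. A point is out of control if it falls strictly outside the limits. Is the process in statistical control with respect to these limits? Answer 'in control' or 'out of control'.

All 8 points lie within [2073, 2265].

in control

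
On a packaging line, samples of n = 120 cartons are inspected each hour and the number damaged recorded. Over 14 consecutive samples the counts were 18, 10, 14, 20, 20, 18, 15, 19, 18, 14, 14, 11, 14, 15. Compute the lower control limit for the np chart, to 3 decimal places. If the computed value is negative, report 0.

4.628

p̄ = Σdᵢ / (k·n) = 220 / (14 × 120) = 0.13095
LCL = np̄ − 3·√(np̄(1−p̄)) = 15.7143 − 3 × 3.6955 = 4.6279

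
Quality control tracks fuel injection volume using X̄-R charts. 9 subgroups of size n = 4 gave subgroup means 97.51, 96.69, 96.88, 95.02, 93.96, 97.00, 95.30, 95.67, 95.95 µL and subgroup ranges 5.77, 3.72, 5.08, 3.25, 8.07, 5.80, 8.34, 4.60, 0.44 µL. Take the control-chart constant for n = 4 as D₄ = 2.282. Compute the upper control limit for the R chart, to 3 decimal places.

R̄ = (5.77 + 3.72 + 5.08 + 3.25 + 8.07 + 5.80 + 8.34 + 4.60 + 0.44) / 9 = 45.0700 / 9 = 5.0078
UCL_R = D₄·R̄ = 2.282 × 5.0078 = 11.4277

11.428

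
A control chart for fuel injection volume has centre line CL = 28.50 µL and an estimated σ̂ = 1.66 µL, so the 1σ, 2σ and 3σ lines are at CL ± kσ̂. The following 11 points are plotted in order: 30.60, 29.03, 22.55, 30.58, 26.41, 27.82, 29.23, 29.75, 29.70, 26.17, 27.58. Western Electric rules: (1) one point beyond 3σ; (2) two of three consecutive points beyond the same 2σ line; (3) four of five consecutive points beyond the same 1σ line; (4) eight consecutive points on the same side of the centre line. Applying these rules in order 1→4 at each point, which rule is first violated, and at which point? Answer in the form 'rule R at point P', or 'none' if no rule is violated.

rule 1 at point 3

Zone of each point (C = within 1σ̂, B = 1σ̂–2σ̂, A = 2σ̂–3σ̂, * = beyond 3σ̂; sign = side of CL): 1:+B, 2:+C, 3:-*, 4:+B, 5:-B, 6:-C, 7:+C, 8:+C, 9:+C, 10:-B, 11:-C
Rule 1 (one point beyond the 3σ limits) is satisfied at point 3.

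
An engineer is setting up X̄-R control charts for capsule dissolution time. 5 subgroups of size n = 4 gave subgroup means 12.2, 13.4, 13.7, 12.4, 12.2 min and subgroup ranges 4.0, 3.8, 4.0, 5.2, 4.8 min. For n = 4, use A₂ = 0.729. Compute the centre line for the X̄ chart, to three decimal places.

12.780

X̄̄ = (12.2 + 13.4 + 13.7 + 12.4 + 12.2) / 5 = 63.9000 / 5 = 12.7800
CL = X̄̄ = 12.7800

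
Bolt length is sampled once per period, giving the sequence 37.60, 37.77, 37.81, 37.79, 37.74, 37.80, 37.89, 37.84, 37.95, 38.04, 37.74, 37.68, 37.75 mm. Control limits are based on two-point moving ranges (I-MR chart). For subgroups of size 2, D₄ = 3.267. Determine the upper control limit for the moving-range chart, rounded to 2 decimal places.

0.30

Moving ranges: 0.17, 0.04, 0.02, 0.05, 0.06, 0.09, 0.05, 0.11, 0.09, 0.30, 0.06, 0.07; M̄R̄ = 1.1100 / 12 = 0.0925
UCL_MR = D₄·M̄R̄ = 3.267 × 0.0925 = 0.3022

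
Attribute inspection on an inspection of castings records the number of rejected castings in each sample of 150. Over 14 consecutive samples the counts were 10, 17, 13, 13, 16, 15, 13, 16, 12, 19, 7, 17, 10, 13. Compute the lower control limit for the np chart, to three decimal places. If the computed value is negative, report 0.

3.078

p̄ = Σdᵢ / (k·n) = 191 / (14 × 150) = 0.09095
LCL = np̄ − 3·√(np̄(1−p̄)) = 13.6429 − 3 × 3.5216 = 3.0779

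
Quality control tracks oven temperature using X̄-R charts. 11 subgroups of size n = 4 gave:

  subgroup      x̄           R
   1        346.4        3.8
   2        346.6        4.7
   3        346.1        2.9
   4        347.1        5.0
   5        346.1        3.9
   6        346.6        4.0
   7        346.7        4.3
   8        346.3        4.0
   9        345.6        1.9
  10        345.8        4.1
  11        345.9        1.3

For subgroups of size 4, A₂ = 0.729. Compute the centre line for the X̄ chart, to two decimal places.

346.29

X̄̄ = (346.4 + 346.6 + 346.1 + 347.1 + 346.1 + 346.6 + 346.7 + 346.3 + 345.6 + 345.8 + 345.9) / 11 = 3809.2000 / 11 = 346.2909
CL = X̄̄ = 346.2909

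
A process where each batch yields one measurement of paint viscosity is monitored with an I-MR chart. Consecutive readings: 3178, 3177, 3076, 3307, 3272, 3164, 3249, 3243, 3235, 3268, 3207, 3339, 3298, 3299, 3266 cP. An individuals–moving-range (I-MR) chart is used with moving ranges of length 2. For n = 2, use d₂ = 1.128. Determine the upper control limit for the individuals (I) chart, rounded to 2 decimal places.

3404.95

X̄ = (3178 + 3177 + 3076 + 3307 + 3272 + 3164 + 3249 + 3243 + 3235 + 3268 + 3207 + 3339 + 3298 + 3299 + 3266) / 15 = 3238.5333
Moving ranges: 1, 101, 231, 35, 108, 85, 6, 8, 33, 61, 132, 41, 1, 33; M̄R̄ = 876.0000 / 14 = 62.5714
UCL = X̄ + 3·M̄R̄/d₂ = 3238.5333 + 3 × 62.5714 / 1.128 = 3404.9467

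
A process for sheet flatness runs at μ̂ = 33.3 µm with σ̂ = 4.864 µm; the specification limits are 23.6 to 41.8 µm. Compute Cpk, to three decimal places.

0.583

Cpu = (USL − μ̂) / (3σ̂) = (41.8 − 33.3) / (3 × 4.864) = 0.5825; Cpl = (μ̂ − LSL) / (3σ̂) = (33.3 − 23.6) / (3 × 4.864) = 0.6647; Cpk = min(Cpu, Cpl) = 0.5825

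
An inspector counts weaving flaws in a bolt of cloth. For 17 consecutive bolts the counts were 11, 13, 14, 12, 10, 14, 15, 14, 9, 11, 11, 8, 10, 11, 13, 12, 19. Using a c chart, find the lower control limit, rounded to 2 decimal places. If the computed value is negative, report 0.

1.71

c̄ = (11 + 13 + 14 + 12 + 10 + 14 + 15 + 14 + 9 + 11 + 11 + 8 + 10 + 11 + 13 + 12 + 19) / 17 = 207 / 17 = 12.1765
LCL = c̄ − 3√c̄ = 12.1765 − 3 × 3.4895 = 1.7080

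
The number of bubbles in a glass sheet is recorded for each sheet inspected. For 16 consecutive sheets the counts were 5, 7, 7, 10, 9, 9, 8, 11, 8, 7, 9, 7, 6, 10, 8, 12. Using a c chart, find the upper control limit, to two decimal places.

c̄ = (5 + 7 + 7 + 10 + 9 + 9 + 8 + 11 + 8 + 7 + 9 + 7 + 6 + 10 + 8 + 12) / 16 = 133 / 16 = 8.3125
UCL = c̄ + 3√c̄ = 8.3125 + 3 × √8.3125 = 8.3125 + 3 × 2.8831 = 16.9619

16.96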